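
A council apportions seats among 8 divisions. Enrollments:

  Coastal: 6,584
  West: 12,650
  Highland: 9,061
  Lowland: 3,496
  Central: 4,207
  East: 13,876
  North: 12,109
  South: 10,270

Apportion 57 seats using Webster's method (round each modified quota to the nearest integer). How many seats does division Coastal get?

Standard divisor 72253/57 ≈ 1267.596; standard quotas: Coastal 5.194, West 9.980, Highland 7.148, Lowland 2.758, Central 3.319, East 10.947, North 9.553, South 8.102.
Rounding to the nearest integer gives Coastal 5, West 10, Highland 7, Lowland 3, Central 3, East 11, North 10, South 8 — total 57, matching the house size, so no adjustment is needed.
Coastal receives 5.

5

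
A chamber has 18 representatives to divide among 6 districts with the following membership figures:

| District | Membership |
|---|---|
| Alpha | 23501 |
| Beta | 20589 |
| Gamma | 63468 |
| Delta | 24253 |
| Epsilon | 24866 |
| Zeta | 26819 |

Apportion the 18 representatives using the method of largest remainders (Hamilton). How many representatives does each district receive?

The standard divisor is 183496/18 ≈ 10194.222.
Standard quotas: Alpha 2.3053, Beta 2.0197, Gamma 6.2259, Delta 2.3791, Epsilon 2.4392, Zeta 2.6308.
Lower quotas: Alpha 2, Beta 2, Gamma 6, Delta 2, Epsilon 2, Zeta 2 (sum 16, leaving 2 seats).
Remainders in descending order: Zeta 0.6308, Epsilon 0.4392, Delta 0.3791, Alpha 0.3053, Gamma 0.2259, Beta 0.0197.
Largest remainders: Zeta, Epsilon receive the extra seats.

Alpha: 2, Beta: 2, Gamma: 6, Delta: 2, Epsilon: 3, Zeta: 3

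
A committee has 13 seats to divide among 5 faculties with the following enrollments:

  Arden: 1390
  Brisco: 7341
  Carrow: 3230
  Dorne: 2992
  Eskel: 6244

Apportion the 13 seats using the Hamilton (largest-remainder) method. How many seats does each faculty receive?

The standard divisor is 21197/13 ≈ 1630.538.
Standard quotas: Arden 0.8525, Brisco 4.5022, Carrow 1.9809, Dorne 1.8350, Eskel 3.8294.
Lower quotas: Arden 0, Brisco 4, Carrow 1, Dorne 1, Eskel 3 (sum 9, leaving 4 seats).
Remainders in descending order: Carrow 0.9809, Arden 0.8525, Dorne 0.8350, Eskel 0.8294, Brisco 0.5022.
The surplus seats go to Carrow, Arden, Dorne, Eskel.

Arden=1, Brisco=4, Carrow=2, Dorne=2, Eskel=4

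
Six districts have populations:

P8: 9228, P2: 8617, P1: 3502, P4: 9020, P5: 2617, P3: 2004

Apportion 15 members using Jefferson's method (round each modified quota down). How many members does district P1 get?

1

Standard divisor 34988/15 ≈ 2332.533; standard quotas: P8 3.956, P2 3.694, P1 1.501, P4 3.867, P5 1.122, P3 0.859.
Rounding down gives 3, 3, 1, 3, 1, 0 = 11 seats, so the divisor must be adjusted.
With modified divisor 1900: modified quotas P8 4.857, P2 4.535, P1 1.843, P4 4.747, P5 1.377, P3 1.055.
Rounding down: P8 4, P2 4, P1 1, P4 4, P5 1, P3 1 (total 15).
P1 receives 1.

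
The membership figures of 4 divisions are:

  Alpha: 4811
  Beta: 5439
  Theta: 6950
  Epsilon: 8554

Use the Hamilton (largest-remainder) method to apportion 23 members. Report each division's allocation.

Standard divisor: 25754 ÷ 23 ≈ 1119.739.
Standard quotas: Alpha 4.2965, Beta 4.8574, Theta 6.2068, Epsilon 7.6393.
Lower quotas: Alpha 4, Beta 4, Theta 6, Epsilon 7 (sum 21, leaving 2 seats).
Remainders in descending order: Beta 0.8574, Epsilon 0.6393, Alpha 0.2965, Theta 0.2068.
Largest remainders: Beta, Epsilon receive the extra seats.

Alpha=4; Beta=5; Theta=6; Epsilon=8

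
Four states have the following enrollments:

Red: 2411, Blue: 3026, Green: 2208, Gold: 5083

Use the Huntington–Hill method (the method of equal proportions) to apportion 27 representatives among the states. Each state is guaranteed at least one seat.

Red 5; Blue 6; Green 5; Gold 11

With divisor 476: modified quotas Red 5.065, Blue 6.357, Green 4.639, Gold 10.679.
Geometric-mean thresholds: Red √(5·6)=5.477, Blue √(6·7)=6.481, Green √(4·5)=4.472, Gold √(10·11)=10.488.
Each quota rounded against its threshold gives Red 5, Blue 6, Green 5, Gold 11 (total 27).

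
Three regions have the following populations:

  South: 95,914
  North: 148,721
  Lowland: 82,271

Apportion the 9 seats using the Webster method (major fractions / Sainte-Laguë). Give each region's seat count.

Standard divisor 326906/9 ≈ 36322.889; standard quotas: South 2.641, North 4.094, Lowland 2.265.
Rounding to the nearest integer gives South 3, North 4, Lowland 2 — total 9, matching the house size, so no adjustment is needed.

South 3, North 4, Lowland 2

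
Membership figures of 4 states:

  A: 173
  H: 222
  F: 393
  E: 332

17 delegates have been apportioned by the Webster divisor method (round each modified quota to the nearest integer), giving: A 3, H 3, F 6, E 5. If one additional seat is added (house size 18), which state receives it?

Priority for the next seat is population ÷ (current seats + 0.5).
Priorities: A 49.429, H 63.429, F 60.462, E 60.364.
Highest priority: H.

H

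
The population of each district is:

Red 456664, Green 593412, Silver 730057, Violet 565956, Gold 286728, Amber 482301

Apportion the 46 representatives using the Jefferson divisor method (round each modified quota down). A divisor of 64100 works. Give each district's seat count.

With modified divisor 64100: modified quotas Red 7.124, Green 9.258, Silver 11.389, Violet 8.829, Gold 4.473, Amber 7.524.
Rounding down: Red 7, Green 9, Silver 11, Violet 8, Gold 4, Amber 7 (total 46).

Red: 7, Green: 9, Silver: 11, Violet: 8, Gold: 4, Amber: 7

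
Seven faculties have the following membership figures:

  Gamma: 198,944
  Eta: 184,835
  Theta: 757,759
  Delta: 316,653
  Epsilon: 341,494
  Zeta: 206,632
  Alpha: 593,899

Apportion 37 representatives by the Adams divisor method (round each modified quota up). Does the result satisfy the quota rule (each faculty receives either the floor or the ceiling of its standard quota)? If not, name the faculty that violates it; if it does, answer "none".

none

Standard quotas: Gamma 2.831, Eta 2.630, Theta 10.783, Delta 4.506, Epsilon 4.859, Zeta 2.940, Alpha 8.451.
Adams allocation: Gamma 3, Eta 3, Theta 10, Delta 5, Epsilon 5, Zeta 3, Alpha 8.
Every allocation lies between the lower and upper quota.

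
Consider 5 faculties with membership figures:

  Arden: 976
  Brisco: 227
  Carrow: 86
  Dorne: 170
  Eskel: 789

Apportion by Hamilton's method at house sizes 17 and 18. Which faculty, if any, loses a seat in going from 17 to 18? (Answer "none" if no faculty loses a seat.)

At 17 seats: Arden 7, Brisco 2, Carrow 1, Dorne 1, Eskel 6.
At 18 seats: Arden 8, Brisco 2, Carrow 1, Dorne 1, Eskel 6.
No faculty's allocation decreased.

none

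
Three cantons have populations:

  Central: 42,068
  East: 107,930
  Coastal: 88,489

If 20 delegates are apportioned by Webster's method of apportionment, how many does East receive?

Standard divisor 238487/20 ≈ 11924.35; standard quotas: Central 3.528, East 9.051, Coastal 7.421.
Rounding to the nearest integer gives Central 4, East 9, Coastal 7 — total 20, matching the house size, so no adjustment is needed.
East receives 9.

9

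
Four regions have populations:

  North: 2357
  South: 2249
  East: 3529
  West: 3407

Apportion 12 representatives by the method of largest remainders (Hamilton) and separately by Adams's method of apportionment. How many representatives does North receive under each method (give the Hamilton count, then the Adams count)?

2 and 3

Hamilton: North 2, South 2, East 4, West 4.
Adams: North 3, South 2, East 4, West 3.
North gets 2 under Hamilton and 3 under Adams.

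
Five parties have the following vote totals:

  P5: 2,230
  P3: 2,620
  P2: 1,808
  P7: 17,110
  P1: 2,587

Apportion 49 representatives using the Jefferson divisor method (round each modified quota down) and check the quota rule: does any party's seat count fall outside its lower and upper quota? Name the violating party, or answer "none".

P7

Standard quotas: P5 4.146, P3 4.871, P2 3.361, P7 31.811, P1 4.810.
Jefferson allocation: P5 4, P3 5, P2 3, P7 33, P1 4.
P7 has quota 31.811 (lower 31, upper 32) but receives 33 — outside the quota interval.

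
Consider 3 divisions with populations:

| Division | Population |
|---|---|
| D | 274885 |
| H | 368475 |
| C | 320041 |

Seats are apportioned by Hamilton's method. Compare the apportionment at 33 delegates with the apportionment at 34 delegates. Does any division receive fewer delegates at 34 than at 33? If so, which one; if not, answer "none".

none

At 33 seats: D 9, H 13, C 11.
At 34 seats: D 10, H 13, C 11.
No division's allocation decreased.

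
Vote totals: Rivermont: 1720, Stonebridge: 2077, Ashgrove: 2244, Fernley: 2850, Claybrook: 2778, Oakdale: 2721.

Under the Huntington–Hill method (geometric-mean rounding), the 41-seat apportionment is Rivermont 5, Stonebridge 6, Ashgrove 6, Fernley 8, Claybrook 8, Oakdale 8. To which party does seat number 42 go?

Priority for the next seat is population ÷ (√(s·(s+1))).
Priorities: Rivermont 314.028, Stonebridge 320.488, Ashgrove 346.257, Fernley 335.876, Claybrook 327.390, Oakdale 320.673.
Highest priority: Ashgrove.

Ashgrove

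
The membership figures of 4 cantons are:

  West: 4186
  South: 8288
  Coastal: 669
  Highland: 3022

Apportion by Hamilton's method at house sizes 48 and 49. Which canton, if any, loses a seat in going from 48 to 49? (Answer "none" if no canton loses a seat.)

none

At 48 seats: West 12, South 25, Coastal 2, Highland 9.
At 49 seats: West 13, South 25, Coastal 2, Highland 9.
No canton's allocation decreased.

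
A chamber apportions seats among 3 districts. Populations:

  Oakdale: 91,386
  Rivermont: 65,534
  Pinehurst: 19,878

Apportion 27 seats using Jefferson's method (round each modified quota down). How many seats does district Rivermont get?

10

Standard divisor 176798/27 ≈ 6548.074; standard quotas: Oakdale 13.956, Rivermont 10.008, Pinehurst 3.036.
Rounding down gives 13, 10, 3 = 26 seats, so the divisor must be adjusted.
With modified divisor 6300: modified quotas Oakdale 14.506, Rivermont 10.402, Pinehurst 3.155.
Rounding down: Oakdale 14, Rivermont 10, Pinehurst 3 (total 27).
Rivermont receives 10.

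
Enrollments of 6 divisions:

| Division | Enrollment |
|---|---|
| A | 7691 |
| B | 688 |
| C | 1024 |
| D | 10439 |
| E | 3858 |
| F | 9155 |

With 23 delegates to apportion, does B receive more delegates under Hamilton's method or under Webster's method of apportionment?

Hamilton

Hamilton: A 5, B 1, C 1, D 7, E 3, F 6.
Webster: A 5, B 0, C 1, D 7, E 3, F 7.
B gets 1 under Hamilton and 0 under Webster.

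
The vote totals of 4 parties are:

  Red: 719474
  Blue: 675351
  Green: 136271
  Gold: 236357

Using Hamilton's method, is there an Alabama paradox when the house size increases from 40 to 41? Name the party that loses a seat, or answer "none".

Gold

At 40 seats: Red 16, Blue 15, Green 3, Gold 6.
At 41 seats: Red 17, Blue 16, Green 3, Gold 5.
Gold drops from 6 to 5.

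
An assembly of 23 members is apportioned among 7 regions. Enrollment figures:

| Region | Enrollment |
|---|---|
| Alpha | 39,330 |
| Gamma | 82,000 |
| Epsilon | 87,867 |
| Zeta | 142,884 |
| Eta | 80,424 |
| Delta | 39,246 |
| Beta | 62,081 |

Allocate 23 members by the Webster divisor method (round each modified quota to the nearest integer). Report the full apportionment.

Standard divisor 533832/23 ≈ 23210.087; standard quotas: Alpha 1.695, Gamma 3.533, Epsilon 3.786, Zeta 6.156, Eta 3.465, Delta 1.691, Beta 2.675.
Rounding to the nearest integer gives 2, 4, 4, 6, 3, 2, 3 = 24 seats, so the divisor must be adjusted.
With modified divisor 24100: modified quotas Alpha 1.632, Gamma 3.402, Epsilon 3.646, Zeta 5.929, Eta 3.337, Delta 1.628, Beta 2.576.
Rounding to the nearest integer: Alpha 2, Gamma 3, Epsilon 4, Zeta 6, Eta 3, Delta 2, Beta 3 (total 23).

Alpha 2, Gamma 3, Epsilon 4, Zeta 6, Eta 3, Delta 2, Beta 3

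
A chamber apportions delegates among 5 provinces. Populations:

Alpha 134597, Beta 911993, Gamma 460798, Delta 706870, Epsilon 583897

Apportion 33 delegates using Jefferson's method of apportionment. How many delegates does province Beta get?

11

Standard divisor 2798155/33 ≈ 84792.576; standard quotas: Alpha 1.587, Beta 10.756, Gamma 5.434, Delta 8.336, Epsilon 6.886.
Rounding down gives 1, 10, 5, 8, 6 = 30 seats, so the divisor must be adjusted.
With modified divisor 77700: modified quotas Alpha 1.732, Beta 11.737, Gamma 5.930, Delta 9.097, Epsilon 7.515.
Rounding down: Alpha 1, Beta 11, Gamma 5, Delta 9, Epsilon 7 (total 33).
Beta receives 11.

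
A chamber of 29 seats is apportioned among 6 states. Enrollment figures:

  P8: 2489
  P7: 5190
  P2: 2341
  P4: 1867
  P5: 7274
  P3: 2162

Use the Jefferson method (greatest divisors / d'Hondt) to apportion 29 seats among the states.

Standard divisor 21323/29 ≈ 735.276; standard quotas: P8 3.385, P7 7.059, P2 3.184, P4 2.539, P5 9.893, P3 2.940.
Rounding down gives 3, 7, 3, 2, 9, 2 = 26 seats, so the divisor must be adjusted.
With modified divisor 660: modified quotas P8 3.771, P7 7.864, P2 3.547, P4 2.829, P5 11.021, P3 3.276.
Rounding down: P8 3, P7 7, P2 3, P4 2, P5 11, P3 3 (total 29).

P8 3, P7 7, P2 3, P4 2, P5 11, P3 3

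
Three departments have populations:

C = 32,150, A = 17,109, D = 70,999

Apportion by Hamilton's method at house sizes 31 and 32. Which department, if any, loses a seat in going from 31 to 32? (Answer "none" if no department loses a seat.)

A

At 31 seats: C 8, A 5, D 18.
At 32 seats: C 9, A 4, D 19.
A drops from 5 to 4.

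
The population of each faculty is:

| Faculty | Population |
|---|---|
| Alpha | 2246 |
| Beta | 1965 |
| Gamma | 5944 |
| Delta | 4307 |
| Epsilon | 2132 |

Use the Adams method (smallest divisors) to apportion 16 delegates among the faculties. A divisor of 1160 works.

Alpha=2; Beta=2; Gamma=6; Delta=4; Epsilon=2

With modified divisor 1160: modified quotas Alpha 1.936, Beta 1.694, Gamma 5.124, Delta 3.713, Epsilon 1.838.
Rounding up: Alpha 2, Beta 2, Gamma 6, Delta 4, Epsilon 2 (total 16).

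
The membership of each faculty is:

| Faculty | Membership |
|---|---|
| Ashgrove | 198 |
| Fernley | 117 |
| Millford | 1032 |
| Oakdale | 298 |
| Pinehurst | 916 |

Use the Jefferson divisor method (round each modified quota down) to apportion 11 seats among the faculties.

Standard divisor 2561/11 ≈ 232.818; standard quotas: Ashgrove 0.850, Fernley 0.503, Millford 4.433, Oakdale 1.280, Pinehurst 3.934.
Rounding down gives 0, 0, 4, 1, 3 = 8 seats, so the divisor must be adjusted.
With modified divisor 190: modified quotas Ashgrove 1.042, Fernley 0.616, Millford 5.432, Oakdale 1.568, Pinehurst 4.821.
Rounding down: Ashgrove 1, Fernley 0, Millford 5, Oakdale 1, Pinehurst 4 (total 11).

Ashgrove=1, Fernley=0, Millford=5, Oakdale=1, Pinehurst=4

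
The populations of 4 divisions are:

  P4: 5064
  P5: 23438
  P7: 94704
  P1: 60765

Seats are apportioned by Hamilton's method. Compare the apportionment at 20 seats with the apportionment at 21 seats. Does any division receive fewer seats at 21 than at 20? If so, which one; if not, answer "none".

At 20 seats: P4 1, P5 2, P7 10, P1 7.
At 21 seats: P4 0, P5 3, P7 11, P1 7.
P4 drops from 1 to 0.

P4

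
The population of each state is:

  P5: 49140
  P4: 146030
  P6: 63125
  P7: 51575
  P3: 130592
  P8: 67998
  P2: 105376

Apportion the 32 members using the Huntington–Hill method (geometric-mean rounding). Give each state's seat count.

P5 3; P4 7; P6 3; P7 3; P3 7; P8 4; P2 5

With divisor 19572: modified quotas P5 2.511, P4 7.461, P6 3.225, P7 2.635, P3 6.672, P8 3.474, P2 5.384.
Geometric-mean thresholds: P5 √(2·3)=2.449, P4 √(7·8)=7.483, P6 √(3·4)=3.464, P7 √(2·3)=2.449, P3 √(6·7)=6.481, P8 √(3·4)=3.464, P2 √(5·6)=5.477.
Each quota rounded against its threshold gives P5 3, P4 7, P6 3, P7 3, P3 7, P8 4, P2 5 (total 32).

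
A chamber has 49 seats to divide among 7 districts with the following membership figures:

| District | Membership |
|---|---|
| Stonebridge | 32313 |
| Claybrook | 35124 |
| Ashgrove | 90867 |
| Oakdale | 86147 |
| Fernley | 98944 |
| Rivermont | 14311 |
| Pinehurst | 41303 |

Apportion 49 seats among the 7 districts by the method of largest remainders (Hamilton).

Standard divisor: 399009 ÷ 49 ≈ 8143.041.
Standard quotas: Stonebridge 3.9682, Claybrook 4.3134, Ashgrove 11.1589, Oakdale 10.5792, Fernley 12.1507, Rivermont 1.7575, Pinehurst 5.0722.
Lower quotas: Stonebridge 3, Claybrook 4, Ashgrove 11, Oakdale 10, Fernley 12, Rivermont 1, Pinehurst 5 (sum 46, leaving 3 seats).
Remainders in descending order: Stonebridge 0.9682, Rivermont 0.7575, Oakdale 0.5792, Claybrook 0.3134, Ashgrove 0.1589, Fernley 0.1507, Pinehurst 0.0722.
The surplus seats go to Stonebridge, Rivermont, Oakdale.

Stonebridge=4; Claybrook=4; Ashgrove=11; Oakdale=11; Fernley=12; Rivermont=2; Pinehurst=5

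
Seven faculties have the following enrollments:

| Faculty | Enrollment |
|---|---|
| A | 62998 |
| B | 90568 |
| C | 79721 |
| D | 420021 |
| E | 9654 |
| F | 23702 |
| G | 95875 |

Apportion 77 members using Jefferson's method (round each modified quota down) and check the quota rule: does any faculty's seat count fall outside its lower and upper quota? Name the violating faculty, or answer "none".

Standard quotas: A 6.199, B 8.912, C 7.844, D 41.329, E 0.950, F 2.332, G 9.434.
Jefferson allocation: A 6, B 9, C 8, D 43, E 0, F 2, G 9.
D has quota 41.329 (lower 41, upper 42) but receives 43 — outside the quota interval.

D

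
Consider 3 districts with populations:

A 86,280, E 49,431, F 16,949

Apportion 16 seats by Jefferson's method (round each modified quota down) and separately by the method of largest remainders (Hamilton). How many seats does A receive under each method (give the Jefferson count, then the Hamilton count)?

Jefferson: A 10, E 5, F 1.
Hamilton: A 9, E 5, F 2.
A gets 10 under Jefferson and 9 under Hamilton.

10 and 9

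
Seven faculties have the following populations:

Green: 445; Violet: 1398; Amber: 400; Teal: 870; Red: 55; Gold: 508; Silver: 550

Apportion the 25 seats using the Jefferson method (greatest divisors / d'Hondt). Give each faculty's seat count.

Green=3; Violet=9; Amber=2; Teal=5; Red=0; Gold=3; Silver=3

Standard divisor 4226/25 ≈ 169.04; standard quotas: Green 2.633, Violet 8.270, Amber 2.366, Teal 5.147, Red 0.325, Gold 3.005, Silver 3.254.
Rounding down gives 2, 8, 2, 5, 0, 3, 3 = 23 seats, so the divisor must be adjusted.
With modified divisor 147: modified quotas Green 3.027, Violet 9.510, Amber 2.721, Teal 5.918, Red 0.374, Gold 3.456, Silver 3.741.
Rounding down: Green 3, Violet 9, Amber 2, Teal 5, Red 0, Gold 3, Silver 3 (total 25).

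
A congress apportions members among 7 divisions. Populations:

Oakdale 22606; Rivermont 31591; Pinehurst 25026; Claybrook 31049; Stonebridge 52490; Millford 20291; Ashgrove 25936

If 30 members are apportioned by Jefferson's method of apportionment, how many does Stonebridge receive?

8

Standard divisor 208989/30 ≈ 6966.3; standard quotas: Oakdale 3.245, Rivermont 4.535, Pinehurst 3.592, Claybrook 4.457, Stonebridge 7.535, Millford 2.913, Ashgrove 3.723.
Rounding down gives 3, 4, 3, 4, 7, 2, 3 = 26 seats, so the divisor must be adjusted.
With modified divisor 6290: modified quotas Oakdale 3.594, Rivermont 5.022, Pinehurst 3.979, Claybrook 4.936, Stonebridge 8.345, Millford 3.226, Ashgrove 4.123.
Rounding down: Oakdale 3, Rivermont 5, Pinehurst 3, Claybrook 4, Stonebridge 8, Millford 3, Ashgrove 4 (total 30).
Stonebridge receives 8.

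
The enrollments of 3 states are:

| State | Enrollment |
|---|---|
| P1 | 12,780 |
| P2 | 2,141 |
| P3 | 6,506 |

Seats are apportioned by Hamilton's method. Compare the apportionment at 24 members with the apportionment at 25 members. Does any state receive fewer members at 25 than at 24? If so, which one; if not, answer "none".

At 24 seats: P1 14, P2 3, P3 7.
At 25 seats: P1 15, P2 2, P3 8.
P2 drops from 3 to 2.

P2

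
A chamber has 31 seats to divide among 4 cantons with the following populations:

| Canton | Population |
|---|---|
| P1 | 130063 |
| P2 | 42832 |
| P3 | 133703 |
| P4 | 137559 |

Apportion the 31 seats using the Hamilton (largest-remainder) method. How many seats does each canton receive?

P1 9, P2 3, P3 9, P4 10

Total 444157; standard divisor 444157/31 ≈ 14327.645.
Standard quotas: P1 9.0778, P2 2.9895, P3 9.3318, P4 9.6009.
Lower quotas: P1 9, P2 2, P3 9, P4 9 (sum 29, leaving 2 seats).
Remainders in descending order: P2 0.9895, P4 0.6009, P3 0.3318, P1 0.0778.
The surplus seats go to P2, P4.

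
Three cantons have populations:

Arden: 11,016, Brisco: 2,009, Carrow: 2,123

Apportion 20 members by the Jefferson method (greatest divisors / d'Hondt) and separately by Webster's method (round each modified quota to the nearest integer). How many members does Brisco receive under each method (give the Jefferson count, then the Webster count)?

Jefferson: Arden 15, Brisco 2, Carrow 3.
Webster: Arden 14, Brisco 3, Carrow 3.
Brisco gets 2 under Jefferson and 3 under Webster.

2 and 3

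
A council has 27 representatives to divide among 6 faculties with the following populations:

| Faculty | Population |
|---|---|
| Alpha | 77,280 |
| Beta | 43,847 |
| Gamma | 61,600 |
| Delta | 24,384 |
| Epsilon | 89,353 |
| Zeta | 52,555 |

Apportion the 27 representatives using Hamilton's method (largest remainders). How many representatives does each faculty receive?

Total 349019; standard divisor 349019/27 ≈ 12926.63.
Standard quotas: Alpha 5.9784, Beta 3.3920, Gamma 4.7654, Delta 1.8863, Epsilon 6.9123, Zeta 4.0656.
Lower quotas: Alpha 5, Beta 3, Gamma 4, Delta 1, Epsilon 6, Zeta 4 (sum 23, leaving 4 seats).
Remainders in descending order: Alpha 0.9784, Epsilon 0.9123, Delta 0.8863, Gamma 0.7654, Beta 0.3920, Zeta 0.0656.
The surplus seats go to Alpha, Epsilon, Delta, Gamma.

Alpha 6, Beta 3, Gamma 5, Delta 2, Epsilon 7, Zeta 4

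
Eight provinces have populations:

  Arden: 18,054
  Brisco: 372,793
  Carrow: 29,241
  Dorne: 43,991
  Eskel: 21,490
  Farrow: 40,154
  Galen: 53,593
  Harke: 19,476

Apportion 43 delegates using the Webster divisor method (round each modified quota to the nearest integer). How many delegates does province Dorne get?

3

Standard divisor 598792/43 ≈ 13925.395; standard quotas: Arden 1.296, Brisco 26.771, Carrow 2.100, Dorne 3.159, Eskel 1.543, Farrow 2.884, Galen 3.849, Harke 1.399.
Rounding to the nearest integer gives Arden 1, Brisco 27, Carrow 2, Dorne 3, Eskel 2, Farrow 3, Galen 4, Harke 1 — total 43, matching the house size, so no adjustment is needed.
Dorne receives 3.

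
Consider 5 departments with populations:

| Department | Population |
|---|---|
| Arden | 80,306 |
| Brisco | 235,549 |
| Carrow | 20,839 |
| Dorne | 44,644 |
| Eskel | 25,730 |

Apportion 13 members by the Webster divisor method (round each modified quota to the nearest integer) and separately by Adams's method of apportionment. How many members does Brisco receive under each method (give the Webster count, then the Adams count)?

Webster: Arden 3, Brisco 7, Carrow 1, Dorne 1, Eskel 1.
Adams: Arden 3, Brisco 6, Carrow 1, Dorne 2, Eskel 1.
Brisco gets 7 under Webster and 6 under Adams.

7 and 6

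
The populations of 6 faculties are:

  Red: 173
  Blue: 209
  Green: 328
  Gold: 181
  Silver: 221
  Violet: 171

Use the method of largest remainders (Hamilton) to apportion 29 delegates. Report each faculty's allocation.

Total 1283; standard divisor 1283/29 ≈ 44.241.
Standard quotas: Red 3.910, Blue 4.724, Green 7.414, Gold 4.091, Silver 4.995, Violet 3.865.
Lower quotas: Red 3, Blue 4, Green 7, Gold 4, Silver 4, Violet 3 (sum 25, leaving 4 seats).
Remainders in descending order: Silver 0.995, Red 0.910, Violet 0.865, Blue 0.724, Green 0.414, Gold 0.091.
The surplus seats go to Silver, Red, Violet, Blue.

Red: 4; Blue: 5; Green: 7; Gold: 4; Silver: 5; Violet: 4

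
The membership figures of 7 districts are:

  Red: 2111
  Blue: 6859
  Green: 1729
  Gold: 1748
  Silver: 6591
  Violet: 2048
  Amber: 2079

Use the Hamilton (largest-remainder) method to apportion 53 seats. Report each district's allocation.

The standard divisor is 23165/53 ≈ 437.075.
Standard quotas: Red 4.8298, Blue 15.6929, Green 3.9558, Gold 3.9993, Silver 15.0798, Violet 4.6857, Amber 4.7566.
Lower quotas: Red 4, Blue 15, Green 3, Gold 3, Silver 15, Violet 4, Amber 4 (sum 48, leaving 5 seats).
Remainders in descending order: Gold 0.9993, Green 0.9558, Red 0.8298, Amber 0.7566, Blue 0.6929, Violet 0.6857, Silver 0.0798.
Largest remainders: Gold, Green, Red, Amber, Blue receive the extra seats.

Red 5, Blue 16, Green 4, Gold 4, Silver 15, Violet 4, Amber 5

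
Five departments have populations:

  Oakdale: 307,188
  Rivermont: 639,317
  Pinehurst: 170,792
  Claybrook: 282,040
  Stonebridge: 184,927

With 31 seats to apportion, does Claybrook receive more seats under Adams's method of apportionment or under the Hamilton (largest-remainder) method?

Adams: Oakdale 6, Rivermont 12, Pinehurst 4, Claybrook 5, Stonebridge 4.
Hamilton: Oakdale 6, Rivermont 12, Pinehurst 3, Claybrook 6, Stonebridge 4.
Claybrook gets 5 under Adams and 6 under Hamilton.

Hamilton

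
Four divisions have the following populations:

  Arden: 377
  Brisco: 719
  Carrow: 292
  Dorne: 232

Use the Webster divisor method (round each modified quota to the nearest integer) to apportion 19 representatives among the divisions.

Arden=4, Brisco=9, Carrow=3, Dorne=3

Standard divisor 1620/19 ≈ 85.263; standard quotas: Arden 4.422, Brisco 8.433, Carrow 3.425, Dorne 2.721.
Rounding to the nearest integer gives 4, 8, 3, 3 = 18 seats, so the divisor must be adjusted.
With modified divisor 84.2: modified quotas Arden 4.477, Brisco 8.539, Carrow 3.468, Dorne 2.755.
Rounding to the nearest integer: Arden 4, Brisco 9, Carrow 3, Dorne 3 (total 19).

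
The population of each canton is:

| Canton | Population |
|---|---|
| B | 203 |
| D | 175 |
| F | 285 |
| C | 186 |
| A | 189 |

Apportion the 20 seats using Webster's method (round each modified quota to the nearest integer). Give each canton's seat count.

Standard divisor 1038/20 ≈ 51.9; standard quotas: B 3.911, D 3.372, F 5.491, C 3.584, A 3.642.
Rounding to the nearest integer gives B 4, D 3, F 5, C 4, A 4 — total 20, matching the house size, so no adjustment is needed.

B 4; D 3; F 5; C 4; A 4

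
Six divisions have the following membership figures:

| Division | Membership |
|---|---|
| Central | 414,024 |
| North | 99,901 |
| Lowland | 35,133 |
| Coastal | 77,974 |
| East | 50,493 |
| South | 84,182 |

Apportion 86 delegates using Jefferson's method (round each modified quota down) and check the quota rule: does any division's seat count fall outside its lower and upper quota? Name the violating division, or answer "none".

Central

Standard quotas: Central 46.745, North 11.279, Lowland 3.967, Coastal 8.804, East 5.701, South 9.505.
Jefferson allocation: Central 48, North 11, Lowland 4, Coastal 9, East 5, South 9.
Central has quota 46.745 (lower 46, upper 47) but receives 48 — outside the quota interval.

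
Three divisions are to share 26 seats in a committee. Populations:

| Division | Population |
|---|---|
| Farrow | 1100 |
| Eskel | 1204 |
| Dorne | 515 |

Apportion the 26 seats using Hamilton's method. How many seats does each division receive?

Standard divisor: 2819 ÷ 26 ≈ 108.423.
Standard quotas: Farrow 10.145, Eskel 11.105, Dorne 4.750.
Lower quotas: Farrow 10, Eskel 11, Dorne 4 (sum 25, leaving 1 seat).
Remainders in descending order: Dorne 0.750, Farrow 0.145, Eskel 0.105.
Largest remainder: Dorne receives the extra seat.

Farrow=10; Eskel=11; Dorne=5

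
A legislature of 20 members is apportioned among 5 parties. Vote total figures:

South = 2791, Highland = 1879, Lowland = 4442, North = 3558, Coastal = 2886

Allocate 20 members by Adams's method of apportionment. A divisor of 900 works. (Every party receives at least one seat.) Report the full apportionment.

South 4, Highland 3, Lowland 5, North 4, Coastal 4

With modified divisor 900: modified quotas South 3.101, Highland 2.088, Lowland 4.936, North 3.953, Coastal 3.207.
Rounding up: South 4, Highland 3, Lowland 5, North 4, Coastal 4 (total 20).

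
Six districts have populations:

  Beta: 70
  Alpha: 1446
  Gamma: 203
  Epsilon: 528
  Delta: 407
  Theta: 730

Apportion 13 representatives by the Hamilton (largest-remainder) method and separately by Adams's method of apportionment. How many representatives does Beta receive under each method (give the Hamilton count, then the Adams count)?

Hamilton: Beta 0, Alpha 5, Gamma 1, Epsilon 2, Delta 2, Theta 3.
Adams: Beta 1, Alpha 4, Gamma 1, Epsilon 2, Delta 2, Theta 3.
Beta gets 0 under Hamilton and 1 under Adams.

0 and 1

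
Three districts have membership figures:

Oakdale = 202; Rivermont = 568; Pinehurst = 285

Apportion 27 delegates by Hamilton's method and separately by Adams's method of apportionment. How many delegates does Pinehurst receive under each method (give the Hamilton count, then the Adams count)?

7 and 8

Hamilton: Oakdale 5, Rivermont 15, Pinehurst 7.
Adams: Oakdale 5, Rivermont 14, Pinehurst 8.
Pinehurst gets 7 under Hamilton and 8 under Adams.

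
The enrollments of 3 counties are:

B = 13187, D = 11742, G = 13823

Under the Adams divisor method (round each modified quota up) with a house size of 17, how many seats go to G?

6

Standard divisor 38752/17 ≈ 2279.529; standard quotas: B 5.785, D 5.151, G 6.064.
Rounding up gives 6, 6, 7 = 19 seats, so the divisor must be adjusted.
With modified divisor 2500: modified quotas B 5.275, D 4.697, G 5.529.
Rounding up: B 6, D 5, G 6 (total 17).
G receives 6.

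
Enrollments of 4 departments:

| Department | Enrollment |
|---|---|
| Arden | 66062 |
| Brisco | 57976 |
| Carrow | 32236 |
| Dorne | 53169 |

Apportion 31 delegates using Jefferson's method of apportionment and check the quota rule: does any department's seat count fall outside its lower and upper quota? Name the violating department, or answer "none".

none

Standard quotas: Arden 9.778, Brisco 8.581, Carrow 4.771, Dorne 7.870.
Jefferson allocation: Arden 10, Brisco 8, Carrow 5, Dorne 8.
Every allocation lies between the lower and upper quota.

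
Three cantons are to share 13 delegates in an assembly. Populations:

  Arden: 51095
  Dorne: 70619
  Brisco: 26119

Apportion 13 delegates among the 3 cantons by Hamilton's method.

Arden 5, Dorne 6, Brisco 2

Total 147833; standard divisor 147833/13 ≈ 11371.769.
Standard quotas: Arden 4.4931, Dorne 6.2100, Brisco 2.2968.
Lower quotas: Arden 4, Dorne 6, Brisco 2 (sum 12, leaving 1 seat).
Remainders in descending order: Arden 0.4931, Brisco 0.2968, Dorne 0.2100.
The surplus seat goes to Arden.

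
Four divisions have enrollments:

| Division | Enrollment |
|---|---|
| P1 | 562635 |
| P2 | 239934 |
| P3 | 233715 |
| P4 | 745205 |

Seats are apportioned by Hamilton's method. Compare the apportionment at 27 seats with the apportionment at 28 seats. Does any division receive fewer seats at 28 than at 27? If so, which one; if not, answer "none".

At 27 seats: P1 8, P2 4, P3 4, P4 11.
At 28 seats: P1 9, P2 4, P3 3, P4 12.
P3 drops from 4 to 3.

P3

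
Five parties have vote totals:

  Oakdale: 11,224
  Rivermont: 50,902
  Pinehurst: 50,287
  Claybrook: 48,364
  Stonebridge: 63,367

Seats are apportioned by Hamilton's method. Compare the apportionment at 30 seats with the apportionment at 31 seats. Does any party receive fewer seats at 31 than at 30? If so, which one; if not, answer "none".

At 30 seats: Oakdale 2, Rivermont 7, Pinehurst 7, Claybrook 6, Stonebridge 8.
At 31 seats: Oakdale 1, Rivermont 7, Pinehurst 7, Claybrook 7, Stonebridge 9.
Oakdale drops from 2 to 1.

Oakdale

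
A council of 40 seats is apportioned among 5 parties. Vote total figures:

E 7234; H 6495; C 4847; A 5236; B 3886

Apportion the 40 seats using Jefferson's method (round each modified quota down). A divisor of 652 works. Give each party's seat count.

With modified divisor 652: modified quotas E 11.095, H 9.962, C 7.434, A 8.031, B 5.960.
Rounding down: E 11, H 9, C 7, A 8, B 5 (total 40).

E 11; H 9; C 7; A 8; B 5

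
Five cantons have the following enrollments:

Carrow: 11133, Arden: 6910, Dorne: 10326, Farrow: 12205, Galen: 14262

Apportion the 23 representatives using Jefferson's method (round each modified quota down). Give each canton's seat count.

Carrow 5, Arden 3, Dorne 4, Farrow 5, Galen 6

Standard divisor 54836/23 ≈ 2384.174; standard quotas: Carrow 4.670, Arden 2.898, Dorne 4.331, Farrow 5.119, Galen 5.982.
Rounding down gives 4, 2, 4, 5, 5 = 20 seats, so the divisor must be adjusted.
With modified divisor 2100: modified quotas Carrow 5.301, Arden 3.290, Dorne 4.917, Farrow 5.812, Galen 6.791.
Rounding down: Carrow 5, Arden 3, Dorne 4, Farrow 5, Galen 6 (total 23).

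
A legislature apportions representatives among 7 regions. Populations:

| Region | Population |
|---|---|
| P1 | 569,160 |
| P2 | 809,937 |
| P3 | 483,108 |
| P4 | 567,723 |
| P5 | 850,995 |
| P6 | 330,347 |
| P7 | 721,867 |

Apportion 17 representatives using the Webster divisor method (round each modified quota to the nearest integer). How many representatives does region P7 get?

Standard divisor 4333137/17 ≈ 254890.412; standard quotas: P1 2.233, P2 3.178, P3 1.895, P4 2.227, P5 3.339, P6 1.296, P7 2.832.
Rounding to the nearest integer gives 2, 3, 2, 2, 3, 1, 3 = 16 seats, so the divisor must be adjusted.
With modified divisor 237300: modified quotas P1 2.398, P2 3.413, P3 2.036, P4 2.392, P5 3.586, P6 1.392, P7 3.042.
Rounding to the nearest integer: P1 2, P2 3, P3 2, P4 2, P5 4, P6 1, P7 3 (total 17).
P7 receives 3.

3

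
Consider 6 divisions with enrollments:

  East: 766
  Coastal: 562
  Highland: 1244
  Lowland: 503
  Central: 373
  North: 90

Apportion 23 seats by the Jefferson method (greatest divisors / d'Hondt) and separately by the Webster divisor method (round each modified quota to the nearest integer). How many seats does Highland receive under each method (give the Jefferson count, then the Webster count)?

9 and 8

Jefferson: East 5, Coastal 4, Highland 9, Lowland 3, Central 2, North 0.
Webster: East 5, Coastal 4, Highland 8, Lowland 3, Central 2, North 1.
Highland gets 9 under Jefferson and 8 under Webster.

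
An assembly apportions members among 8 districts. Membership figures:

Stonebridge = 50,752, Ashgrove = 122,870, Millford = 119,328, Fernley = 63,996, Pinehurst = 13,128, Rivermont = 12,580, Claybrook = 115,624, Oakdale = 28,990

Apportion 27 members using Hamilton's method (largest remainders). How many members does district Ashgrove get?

Total 527268; standard divisor 527268/27 ≈ 19528.444.
Standard quotas: Stonebridge 2.5989, Ashgrove 6.2918, Millford 6.1105, Fernley 3.2771, Pinehurst 0.6723, Rivermont 0.6442, Claybrook 5.9208, Oakdale 1.4845.
Lower quotas: Stonebridge 2, Ashgrove 6, Millford 6, Fernley 3, Pinehurst 0, Rivermont 0, Claybrook 5, Oakdale 1 (sum 23, leaving 4 seats).
Remainders in descending order: Claybrook 0.9208, Pinehurst 0.6723, Rivermont 0.6442, Stonebridge 0.5989, Oakdale 0.4845, Ashgrove 0.2918, Fernley 0.2771, Millford 0.1105.
The surplus seats go to Claybrook, Pinehurst, Rivermont, Stonebridge.
Ashgrove receives 6.

6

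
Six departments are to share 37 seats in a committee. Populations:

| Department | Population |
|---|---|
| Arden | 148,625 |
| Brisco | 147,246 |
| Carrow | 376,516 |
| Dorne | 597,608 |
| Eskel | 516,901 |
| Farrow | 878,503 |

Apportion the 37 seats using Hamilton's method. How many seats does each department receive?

Arden 2, Brisco 2, Carrow 5, Dorne 9, Eskel 7, Farrow 12

The standard divisor is 2665399/37 ≈ 72037.811.
Standard quotas: Arden 2.0632, Brisco 2.0440, Carrow 5.2266, Dorne 8.2958, Eskel 7.1754, Farrow 12.1950.
Lower quotas: Arden 2, Brisco 2, Carrow 5, Dorne 8, Eskel 7, Farrow 12 (sum 36, leaving 1 seat).
Remainders in descending order: Dorne 0.2958, Carrow 0.2266, Farrow 0.1950, Eskel 0.1754, Arden 0.0632, Brisco 0.0440.
The surplus seat goes to Dorne.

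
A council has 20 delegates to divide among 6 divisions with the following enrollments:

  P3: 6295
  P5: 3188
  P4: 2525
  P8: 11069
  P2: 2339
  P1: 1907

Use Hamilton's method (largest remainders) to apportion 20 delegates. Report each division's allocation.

Standard divisor: 27323 ÷ 20 ≈ 1366.15.
Standard quotas: P3 4.6078, P5 2.3336, P4 1.8483, P8 8.1023, P2 1.7121, P1 1.3959.
Lower quotas: P3 4, P5 2, P4 1, P8 8, P2 1, P1 1 (sum 17, leaving 3 seats).
Remainders in descending order: P4 0.8483, P2 0.7121, P3 0.6078, P1 0.3959, P5 0.3336, P8 0.1023.
Largest remainders: P4, P2, P3 receive the extra seats.

P3: 5; P5: 2; P4: 2; P8: 8; P2: 2; P1: 1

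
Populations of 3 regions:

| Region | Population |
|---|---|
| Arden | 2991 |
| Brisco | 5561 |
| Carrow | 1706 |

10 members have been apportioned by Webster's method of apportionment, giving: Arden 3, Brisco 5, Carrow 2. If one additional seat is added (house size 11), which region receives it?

Priority for the next seat is population ÷ (current seats + 0.5).
Priorities: Arden 854.571, Brisco 1011.091, Carrow 682.400.
Highest priority: Brisco.

Brisco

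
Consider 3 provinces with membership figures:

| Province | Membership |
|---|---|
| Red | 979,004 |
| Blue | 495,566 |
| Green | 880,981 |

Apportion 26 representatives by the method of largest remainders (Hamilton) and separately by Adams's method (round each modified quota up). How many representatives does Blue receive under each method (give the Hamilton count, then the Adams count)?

Hamilton: Red 11, Blue 5, Green 10.
Adams: Red 11, Blue 6, Green 9.
Blue gets 5 under Hamilton and 6 under Adams.

5 and 6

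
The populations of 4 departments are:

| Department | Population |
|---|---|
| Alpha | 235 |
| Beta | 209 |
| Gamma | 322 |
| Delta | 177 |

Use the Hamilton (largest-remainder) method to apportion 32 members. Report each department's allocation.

Alpha: 8, Beta: 7, Gamma: 11, Delta: 6

Total 943; standard divisor 943/32 ≈ 29.469.
Standard quotas: Alpha 7.975, Beta 7.092, Gamma 10.927, Delta 6.006.
Lower quotas: Alpha 7, Beta 7, Gamma 10, Delta 6 (sum 30, leaving 2 seats).
Remainders in descending order: Alpha 0.975, Gamma 0.927, Beta 0.092, Delta 0.006.
The surplus seats go to Alpha, Gamma.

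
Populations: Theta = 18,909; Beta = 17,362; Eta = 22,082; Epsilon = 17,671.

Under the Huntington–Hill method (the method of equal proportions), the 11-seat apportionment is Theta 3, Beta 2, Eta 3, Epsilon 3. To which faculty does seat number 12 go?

Beta

Priority for the next seat is population ÷ (√(s·(s+1))).
Priorities: Theta 5458.558, Beta 7088.007, Eta 6374.524, Epsilon 5101.178.
Highest priority: Beta.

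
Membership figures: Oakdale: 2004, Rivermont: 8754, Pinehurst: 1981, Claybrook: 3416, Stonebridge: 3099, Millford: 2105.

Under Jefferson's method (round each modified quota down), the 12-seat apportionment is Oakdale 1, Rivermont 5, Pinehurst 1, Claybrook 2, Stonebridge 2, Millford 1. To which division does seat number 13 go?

Priority for the next seat is population ÷ (current seats + 1).
Priorities: Oakdale 1002.000, Rivermont 1459.000, Pinehurst 990.500, Claybrook 1138.667, Stonebridge 1033.000, Millford 1052.500.
Highest priority: Rivermont.

Rivermont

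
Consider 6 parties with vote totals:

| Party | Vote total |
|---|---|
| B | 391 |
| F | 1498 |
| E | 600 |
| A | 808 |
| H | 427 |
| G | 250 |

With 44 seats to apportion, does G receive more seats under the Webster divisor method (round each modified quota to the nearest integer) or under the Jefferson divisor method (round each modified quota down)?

Webster: B 4, F 16, E 7, A 9, H 5, G 3.
Jefferson: B 4, F 17, E 7, A 9, H 5, G 2.
G gets 3 under Webster and 2 under Jefferson.

Webster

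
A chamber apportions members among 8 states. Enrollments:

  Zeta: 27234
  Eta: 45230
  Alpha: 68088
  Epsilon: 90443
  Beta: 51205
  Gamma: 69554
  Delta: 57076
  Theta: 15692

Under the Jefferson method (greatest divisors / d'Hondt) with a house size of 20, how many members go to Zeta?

Standard divisor 424522/20 ≈ 21226.1; standard quotas: Zeta 1.283, Eta 2.131, Alpha 3.208, Epsilon 4.261, Beta 2.412, Gamma 3.277, Delta 2.689, Theta 0.739.
Rounding down gives 1, 2, 3, 4, 2, 3, 2, 0 = 17 seats, so the divisor must be adjusted.
With modified divisor 17200: modified quotas Zeta 1.583, Eta 2.630, Alpha 3.959, Epsilon 5.258, Beta 2.977, Gamma 4.044, Delta 3.318, Theta 0.912.
Rounding down: Zeta 1, Eta 2, Alpha 3, Epsilon 5, Beta 2, Gamma 4, Delta 3, Theta 0 (total 20).
Zeta receives 1.

1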